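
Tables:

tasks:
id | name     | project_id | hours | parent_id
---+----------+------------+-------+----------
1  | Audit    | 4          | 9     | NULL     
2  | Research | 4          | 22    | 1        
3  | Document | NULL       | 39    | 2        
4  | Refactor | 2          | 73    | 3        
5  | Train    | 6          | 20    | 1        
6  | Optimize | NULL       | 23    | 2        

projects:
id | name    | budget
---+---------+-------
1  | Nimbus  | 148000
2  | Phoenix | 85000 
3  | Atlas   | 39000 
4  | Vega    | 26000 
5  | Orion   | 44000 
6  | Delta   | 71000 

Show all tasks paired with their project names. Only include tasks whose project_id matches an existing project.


INNER JOIN keeps only tasks rows whose project_id matches an id in projects. Walk through each task:
  - task 1 (Audit): project_id=4 -> matches Vega
  - task 2 (Research): project_id=4 -> matches Vega
  - task 3 (Document): project_id=NULL, no match -> dropped
  - task 4 (Refactor): project_id=2 -> matches Phoenix
  - task 5 (Train): project_id=6 -> matches Delta
  - task 6 (Optimize): project_id=NULL, no match -> dropped
So 2 of 6 rows are dropped.

SQL:
SELECT a.name, b.name AS project
FROM tasks a
INNER JOIN projects b ON a.project_id = b.id

Result:
name     | project
---------+--------
Audit    | Vega   
Research | Vega   
Refactor | Phoenix
Train    | Delta  


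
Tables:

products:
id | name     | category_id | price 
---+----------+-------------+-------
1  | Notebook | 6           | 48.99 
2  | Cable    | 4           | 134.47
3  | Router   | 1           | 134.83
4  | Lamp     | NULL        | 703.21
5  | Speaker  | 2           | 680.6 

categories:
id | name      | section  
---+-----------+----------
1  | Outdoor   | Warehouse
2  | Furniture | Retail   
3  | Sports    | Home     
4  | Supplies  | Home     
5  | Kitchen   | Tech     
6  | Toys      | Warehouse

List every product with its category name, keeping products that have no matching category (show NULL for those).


LEFT JOIN keeps every row from products (the left table); where category_id has no match in categories, the category columns become NULL. Walk through each product:
  - product 1 (Notebook): category_id=6 -> matches Toys
  - product 2 (Cable): category_id=4 -> matches Supplies
  - product 3 (Router): category_id=1 -> matches Outdoor
  - product 4 (Lamp): category_id=NULL, no match -> kept with NULL
  - product 5 (Speaker): category_id=2 -> matches Furniture
All 5 rows appear; 1 has NULL category.

SQL:
SELECT a.name, b.name AS category
FROM products a
LEFT JOIN categories b ON a.category_id = b.id

Result:
name     | category 
---------+----------
Notebook | Toys     
Cable    | Supplies 
Router   | Outdoor  
Lamp     | NULL     
Speaker  | Furniture


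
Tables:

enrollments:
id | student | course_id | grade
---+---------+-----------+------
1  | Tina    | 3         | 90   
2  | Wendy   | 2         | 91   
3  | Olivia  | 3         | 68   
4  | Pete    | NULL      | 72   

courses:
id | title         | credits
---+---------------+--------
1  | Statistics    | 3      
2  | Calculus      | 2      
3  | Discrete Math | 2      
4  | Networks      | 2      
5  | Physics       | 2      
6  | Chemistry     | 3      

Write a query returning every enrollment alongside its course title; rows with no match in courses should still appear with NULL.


LEFT JOIN keeps every row from enrollments (the left table); where course_id has no match in courses, the course columns become NULL. Walk through each enrollment:
  - enrollment 1 (Tina): course_id=3 -> matches Discrete Math
  - enrollment 2 (Wendy): course_id=2 -> matches Calculus
  - enrollment 3 (Olivia): course_id=3 -> matches Discrete Math
  - enrollment 4 (Pete): course_id=NULL, no match -> kept with NULL
All 4 rows appear; 1 has NULL course.

SQL:
SELECT a.student, b.title AS course
FROM enrollments a
LEFT JOIN courses b ON a.course_id = b.id

Result:
student | course       
--------+--------------
Tina    | Discrete Math
Wendy   | Calculus     
Olivia  | Discrete Math
Pete    | NULL         


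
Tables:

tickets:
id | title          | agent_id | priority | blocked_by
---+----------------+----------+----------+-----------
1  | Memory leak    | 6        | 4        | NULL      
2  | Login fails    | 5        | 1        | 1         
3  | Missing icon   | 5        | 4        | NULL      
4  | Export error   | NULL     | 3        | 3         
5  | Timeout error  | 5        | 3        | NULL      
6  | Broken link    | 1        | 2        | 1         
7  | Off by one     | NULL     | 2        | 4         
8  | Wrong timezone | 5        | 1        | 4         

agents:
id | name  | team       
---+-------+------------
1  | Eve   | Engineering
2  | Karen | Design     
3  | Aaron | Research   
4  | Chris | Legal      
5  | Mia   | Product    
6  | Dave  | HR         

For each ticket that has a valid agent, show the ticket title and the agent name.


INNER JOIN keeps only tickets rows whose agent_id matches an id in agents. Walk through each ticket:
  - ticket 1 (Memory leak): agent_id=6 -> matches Dave
  - ticket 2 (Login fails): agent_id=5 -> matches Mia
  - ticket 3 (Missing icon): agent_id=5 -> matches Mia
  - ticket 4 (Export error): agent_id=NULL, no match -> dropped
  - ticket 5 (Timeout error): agent_id=5 -> matches Mia
  - ticket 6 (Broken link): agent_id=1 -> matches Eve
  - ticket 7 (Off by one): agent_id=NULL, no match -> dropped
  - ticket 8 (Wrong timezone): agent_id=5 -> matches Mia
So 2 of 8 rows are dropped.

SQL:
SELECT a.title, b.name AS agent
FROM tickets a
INNER JOIN agents b ON a.agent_id = b.id

Result:
title          | agent
---------------+------
Memory leak    | Dave 
Login fails    | Mia  
Missing icon   | Mia  
Timeout error  | Mia  
Broken link    | Eve  
Wrong timezone | Mia  


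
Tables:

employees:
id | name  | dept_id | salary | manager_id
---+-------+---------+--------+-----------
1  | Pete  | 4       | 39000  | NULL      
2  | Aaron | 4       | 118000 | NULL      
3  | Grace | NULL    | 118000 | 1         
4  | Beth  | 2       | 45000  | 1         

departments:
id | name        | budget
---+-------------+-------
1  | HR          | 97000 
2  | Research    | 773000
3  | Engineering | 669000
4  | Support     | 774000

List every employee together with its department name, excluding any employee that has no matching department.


INNER JOIN keeps only employees rows whose dept_id matches an id in departments. Walk through each employee:
  - employee 1 (Pete): dept_id=4 -> matches Support
  - employee 2 (Aaron): dept_id=4 -> matches Support
  - employee 3 (Grace): dept_id=NULL, no match -> dropped
  - employee 4 (Beth): dept_id=2 -> matches Research
So 1 of 4 rows is dropped.

SQL:
SELECT a.name, b.name AS department
FROM employees a
INNER JOIN departments b ON a.dept_id = b.id

Result:
name  | department
------+-----------
Pete  | Support   
Aaron | Support   
Beth  | Research  


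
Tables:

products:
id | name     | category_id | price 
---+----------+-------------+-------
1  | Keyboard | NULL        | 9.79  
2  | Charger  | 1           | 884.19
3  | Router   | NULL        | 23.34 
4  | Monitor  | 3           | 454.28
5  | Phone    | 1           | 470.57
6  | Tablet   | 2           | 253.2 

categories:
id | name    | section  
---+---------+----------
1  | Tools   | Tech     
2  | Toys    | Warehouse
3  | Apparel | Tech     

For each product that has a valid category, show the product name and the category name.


INNER JOIN keeps only products rows whose category_id matches an id in categories. Walk through each product:
  - product 1 (Keyboard): category_id=NULL, no match -> dropped
  - product 2 (Charger): category_id=1 -> matches Tools
  - product 3 (Router): category_id=NULL, no match -> dropped
  - product 4 (Monitor): category_id=3 -> matches Apparel
  - product 5 (Phone): category_id=1 -> matches Tools
  - product 6 (Tablet): category_id=2 -> matches Toys
So 2 of 6 rows are dropped.

SQL:
SELECT a.name, b.name AS category
FROM products a
INNER JOIN categories b ON a.category_id = b.id

Result:
name    | category
--------+---------
Charger | Tools   
Monitor | Apparel 
Phone   | Tools   
Tablet  | Toys    


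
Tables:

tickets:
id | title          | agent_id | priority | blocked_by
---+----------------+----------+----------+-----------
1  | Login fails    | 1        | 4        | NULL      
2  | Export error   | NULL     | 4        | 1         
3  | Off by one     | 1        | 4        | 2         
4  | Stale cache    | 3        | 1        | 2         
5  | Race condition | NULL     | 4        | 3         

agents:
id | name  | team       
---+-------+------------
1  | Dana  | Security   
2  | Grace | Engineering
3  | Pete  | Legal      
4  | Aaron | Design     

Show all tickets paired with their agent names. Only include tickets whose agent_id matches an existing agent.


INNER JOIN keeps only tickets rows whose agent_id matches an id in agents. Walk through each ticket:
  - ticket 1 (Login fails): agent_id=1 -> matches Dana
  - ticket 2 (Export error): agent_id=NULL, no match -> dropped
  - ticket 3 (Off by one): agent_id=1 -> matches Dana
  - ticket 4 (Stale cache): agent_id=3 -> matches Pete
  - ticket 5 (Race condition): agent_id=NULL, no match -> dropped
So 2 of 5 rows are dropped.

SQL:
SELECT a.title, b.name AS agent
FROM tickets a
INNER JOIN agents b ON a.agent_id = b.id

Result:
title       | agent
------------+------
Login fails | Dana 
Off by one  | Dana 
Stale cache | Pete 


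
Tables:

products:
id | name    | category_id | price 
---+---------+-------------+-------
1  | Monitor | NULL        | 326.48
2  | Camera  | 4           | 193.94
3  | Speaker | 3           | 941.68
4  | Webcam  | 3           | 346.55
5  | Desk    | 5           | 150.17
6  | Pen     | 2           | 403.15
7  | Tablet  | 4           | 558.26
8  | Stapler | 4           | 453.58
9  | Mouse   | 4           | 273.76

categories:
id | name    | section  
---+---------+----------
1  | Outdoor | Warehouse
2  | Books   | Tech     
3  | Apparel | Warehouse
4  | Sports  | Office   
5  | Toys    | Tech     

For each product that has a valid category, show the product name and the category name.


INNER JOIN keeps only products rows whose category_id matches an id in categories. Walk through each product:
  - product 1 (Monitor): category_id=NULL, no match -> dropped
  - product 2 (Camera): category_id=4 -> matches Sports
  - product 3 (Speaker): category_id=3 -> matches Apparel
  - product 4 (Webcam): category_id=3 -> matches Apparel
  - product 5 (Desk): category_id=5 -> matches Toys
  - product 6 (Pen): category_id=2 -> matches Books
  - product 7 (Tablet): category_id=4 -> matches Sports
  - product 8 (Stapler): category_id=4 -> matches Sports
  - product 9 (Mouse): category_id=4 -> matches Sports
So 1 of 9 rows is dropped.

SQL:
SELECT a.name, b.name AS category
FROM products a
INNER JOIN categories b ON a.category_id = b.id

Result:
name    | category
--------+---------
Camera  | Sports  
Speaker | Apparel 
Webcam  | Apparel 
Desk    | Toys    
Pen     | Books   
Tablet  | Sports  
Stapler | Sports  
Mouse   | Sports  


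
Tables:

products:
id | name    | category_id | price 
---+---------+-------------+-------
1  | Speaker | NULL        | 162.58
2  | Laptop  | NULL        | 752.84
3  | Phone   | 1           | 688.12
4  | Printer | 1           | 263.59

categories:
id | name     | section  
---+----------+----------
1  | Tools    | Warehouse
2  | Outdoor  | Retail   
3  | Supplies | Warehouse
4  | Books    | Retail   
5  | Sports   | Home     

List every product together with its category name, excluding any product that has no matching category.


INNER JOIN keeps only products rows whose category_id matches an id in categories. Walk through each product:
  - product 1 (Speaker): category_id=NULL, no match -> dropped
  - product 2 (Laptop): category_id=NULL, no match -> dropped
  - product 3 (Phone): category_id=1 -> matches Tools
  - product 4 (Printer): category_id=1 -> matches Tools
So 2 of 4 rows are dropped.

SQL:
SELECT a.name, b.name AS category
FROM products a
INNER JOIN categories b ON a.category_id = b.id

Result:
name    | category
--------+---------
Phone   | Tools   
Printer | Tools   


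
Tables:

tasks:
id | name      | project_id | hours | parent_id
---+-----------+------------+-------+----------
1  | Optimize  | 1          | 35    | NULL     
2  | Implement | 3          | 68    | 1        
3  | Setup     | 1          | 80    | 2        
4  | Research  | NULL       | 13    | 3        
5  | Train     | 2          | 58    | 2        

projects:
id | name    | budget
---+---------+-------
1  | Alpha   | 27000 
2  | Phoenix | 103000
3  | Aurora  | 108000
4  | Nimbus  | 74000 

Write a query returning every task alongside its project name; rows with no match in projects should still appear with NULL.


LEFT JOIN keeps every row from tasks (the left table); where project_id has no match in projects, the project columns become NULL. Walk through each task:
  - task 1 (Optimize): project_id=1 -> matches Alpha
  - task 2 (Implement): project_id=3 -> matches Aurora
  - task 3 (Setup): project_id=1 -> matches Alpha
  - task 4 (Research): project_id=NULL, no match -> kept with NULL
  - task 5 (Train): project_id=2 -> matches Phoenix
All 5 rows appear; 1 has NULL project.

SQL:
SELECT a.name, b.name AS project
FROM tasks a
LEFT JOIN projects b ON a.project_id = b.id

Result:
name      | project
----------+--------
Optimize  | Alpha  
Implement | Aurora 
Setup     | Alpha  
Research  | NULL   
Train     | Phoenix


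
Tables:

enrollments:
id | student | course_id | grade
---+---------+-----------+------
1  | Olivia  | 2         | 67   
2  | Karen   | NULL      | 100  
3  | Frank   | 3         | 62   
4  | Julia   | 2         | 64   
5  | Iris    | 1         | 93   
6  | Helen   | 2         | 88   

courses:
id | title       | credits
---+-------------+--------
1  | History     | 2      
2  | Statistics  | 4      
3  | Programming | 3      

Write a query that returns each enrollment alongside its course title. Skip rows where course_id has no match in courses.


INNER JOIN keeps only enrollments rows whose course_id matches an id in courses. Walk through each enrollment:
  - enrollment 1 (Olivia): course_id=2 -> matches Statistics
  - enrollment 2 (Karen): course_id=NULL, no match -> dropped
  - enrollment 3 (Frank): course_id=3 -> matches Programming
  - enrollment 4 (Julia): course_id=2 -> matches Statistics
  - enrollment 5 (Iris): course_id=1 -> matches History
  - enrollment 6 (Helen): course_id=2 -> matches Statistics
So 1 of 6 rows is dropped.

SQL:
SELECT a.student, b.title AS course
FROM enrollments a
INNER JOIN courses b ON a.course_id = b.id

Result:
student | course     
--------+------------
Olivia  | Statistics 
Frank   | Programming
Julia   | Statistics 
Iris    | History    
Helen   | Statistics 


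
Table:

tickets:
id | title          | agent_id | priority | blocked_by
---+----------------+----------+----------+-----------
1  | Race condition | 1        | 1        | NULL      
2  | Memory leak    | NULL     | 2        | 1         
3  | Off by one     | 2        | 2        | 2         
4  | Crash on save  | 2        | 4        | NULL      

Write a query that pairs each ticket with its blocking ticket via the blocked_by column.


This is a self-join: tickets is joined to a second copy of itself, matching each row's blocked_by to another row's id. Use LEFT JOIN so rows with blocked_by=NULL are kept.
  - ticket 1 (Race condition): blocked_by=NULL -> NULL
  - ticket 2 (Memory leak): blocked_by=1 -> Race condition
  - ticket 3 (Off by one): blocked_by=2 -> Memory leak
  - ticket 4 (Crash on save): blocked_by=NULL -> NULL

SQL:
SELECT a.title AS item, b.title AS blocked_by
FROM tickets a
LEFT JOIN tickets b ON a.blocked_by = b.id

Result:
item           | blocked_by    
---------------+---------------
Race condition | NULL          
Memory leak    | Race condition
Off by one     | Memory leak   
Crash on save  | NULL          


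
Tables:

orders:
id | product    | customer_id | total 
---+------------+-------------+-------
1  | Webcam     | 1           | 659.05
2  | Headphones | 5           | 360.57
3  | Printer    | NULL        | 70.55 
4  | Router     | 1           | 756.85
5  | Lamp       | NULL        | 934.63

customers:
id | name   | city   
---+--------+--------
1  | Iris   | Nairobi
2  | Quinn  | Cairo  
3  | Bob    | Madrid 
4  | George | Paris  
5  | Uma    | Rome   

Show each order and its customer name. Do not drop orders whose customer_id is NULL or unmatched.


LEFT JOIN keeps every row from orders (the left table); where customer_id has no match in customers, the customer columns become NULL. Walk through each order:
  - order 1 (Webcam): customer_id=1 -> matches Iris
  - order 2 (Headphones): customer_id=5 -> matches Uma
  - order 3 (Printer): customer_id=NULL, no match -> kept with NULL
  - order 4 (Router): customer_id=1 -> matches Iris
  - order 5 (Lamp): customer_id=NULL, no match -> kept with NULL
All 5 rows appear; 2 have NULL customer.

SQL:
SELECT a.product, b.name AS customer
FROM orders a
LEFT JOIN customers b ON a.customer_id = b.id

Result:
product    | customer
-----------+---------
Webcam     | Iris    
Headphones | Uma     
Printer    | NULL    
Router     | Iris    
Lamp       | NULL    


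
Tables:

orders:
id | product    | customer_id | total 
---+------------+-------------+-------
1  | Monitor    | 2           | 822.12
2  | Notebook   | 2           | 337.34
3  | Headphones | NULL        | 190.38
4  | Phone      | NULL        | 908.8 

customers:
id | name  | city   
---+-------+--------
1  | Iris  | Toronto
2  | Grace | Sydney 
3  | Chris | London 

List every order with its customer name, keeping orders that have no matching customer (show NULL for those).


LEFT JOIN keeps every row from orders (the left table); where customer_id has no match in customers, the customer columns become NULL. Walk through each order:
  - order 1 (Monitor): customer_id=2 -> matches Grace
  - order 2 (Notebook): customer_id=2 -> matches Grace
  - order 3 (Headphones): customer_id=NULL, no match -> kept with NULL
  - order 4 (Phone): customer_id=NULL, no match -> kept with NULL
All 4 rows appear; 2 have NULL customer.

SQL:
SELECT a.product, b.name AS customer
FROM orders a
LEFT JOIN customers b ON a.customer_id = b.id

Result:
product    | customer
-----------+---------
Monitor    | Grace   
Notebook   | Grace   
Headphones | NULL    
Phone      | NULL    


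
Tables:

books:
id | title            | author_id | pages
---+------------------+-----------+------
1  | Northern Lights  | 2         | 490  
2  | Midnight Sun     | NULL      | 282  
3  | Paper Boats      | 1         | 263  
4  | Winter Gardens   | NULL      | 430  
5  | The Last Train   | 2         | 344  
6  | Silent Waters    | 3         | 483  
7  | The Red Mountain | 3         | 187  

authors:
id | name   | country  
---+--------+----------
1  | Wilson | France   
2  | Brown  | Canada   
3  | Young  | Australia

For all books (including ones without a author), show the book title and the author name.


LEFT JOIN keeps every row from books (the left table); where author_id has no match in authors, the author columns become NULL. Walk through each book:
  - book 1 (Northern Lights): author_id=2 -> matches Brown
  - book 2 (Midnight Sun): author_id=NULL, no match -> kept with NULL
  - book 3 (Paper Boats): author_id=1 -> matches Wilson
  - book 4 (Winter Gardens): author_id=NULL, no match -> kept with NULL
  - book 5 (The Last Train): author_id=2 -> matches Brown
  - book 6 (Silent Waters): author_id=3 -> matches Young
  - book 7 (The Red Mountain): author_id=3 -> matches Young
All 7 rows appear; 2 have NULL author.

SQL:
SELECT a.title, b.name AS author
FROM books a
LEFT JOIN authors b ON a.author_id = b.id

Result:
title            | author
-----------------+-------
Northern Lights  | Brown 
Midnight Sun     | NULL  
Paper Boats      | Wilson
Winter Gardens   | NULL  
The Last Train   | Brown 
Silent Waters    | Young 
The Red Mountain | Young 


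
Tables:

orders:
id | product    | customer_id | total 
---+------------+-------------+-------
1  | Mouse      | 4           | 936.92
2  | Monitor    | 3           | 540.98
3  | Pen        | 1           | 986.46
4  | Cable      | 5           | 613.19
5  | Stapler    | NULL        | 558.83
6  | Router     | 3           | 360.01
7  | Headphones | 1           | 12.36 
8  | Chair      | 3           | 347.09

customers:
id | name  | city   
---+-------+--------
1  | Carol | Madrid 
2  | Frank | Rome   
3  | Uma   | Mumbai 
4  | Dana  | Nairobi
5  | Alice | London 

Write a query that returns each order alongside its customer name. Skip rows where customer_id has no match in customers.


INNER JOIN keeps only orders rows whose customer_id matches an id in customers. Walk through each order:
  - order 1 (Mouse): customer_id=4 -> matches Dana
  - order 2 (Monitor): customer_id=3 -> matches Uma
  - order 3 (Pen): customer_id=1 -> matches Carol
  - order 4 (Cable): customer_id=5 -> matches Alice
  - order 5 (Stapler): customer_id=NULL, no match -> dropped
  - order 6 (Router): customer_id=3 -> matches Uma
  - order 7 (Headphones): customer_id=1 -> matches Carol
  - order 8 (Chair): customer_id=3 -> matches Uma
So 1 of 8 rows is dropped.

SQL:
SELECT a.product, b.name AS customer
FROM orders a
INNER JOIN customers b ON a.customer_id = b.id

Result:
product    | customer
-----------+---------
Mouse      | Dana    
Monitor    | Uma     
Pen        | Carol   
Cable      | Alice   
Router     | Uma     
Headphones | Carol   
Chair      | Uma     


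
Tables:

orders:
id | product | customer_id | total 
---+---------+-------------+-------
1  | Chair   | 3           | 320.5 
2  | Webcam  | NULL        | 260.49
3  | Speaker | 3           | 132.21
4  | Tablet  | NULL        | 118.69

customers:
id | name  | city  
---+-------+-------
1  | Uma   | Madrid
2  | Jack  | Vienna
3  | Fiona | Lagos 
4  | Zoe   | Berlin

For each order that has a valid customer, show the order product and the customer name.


INNER JOIN keeps only orders rows whose customer_id matches an id in customers. Walk through each order:
  - order 1 (Chair): customer_id=3 -> matches Fiona
  - order 2 (Webcam): customer_id=NULL, no match -> dropped
  - order 3 (Speaker): customer_id=3 -> matches Fiona
  - order 4 (Tablet): customer_id=NULL, no match -> dropped
So 2 of 4 rows are dropped.

SQL:
SELECT a.product, b.name AS customer
FROM orders a
INNER JOIN customers b ON a.customer_id = b.id

Result:
product | customer
--------+---------
Chair   | Fiona   
Speaker | Fiona   


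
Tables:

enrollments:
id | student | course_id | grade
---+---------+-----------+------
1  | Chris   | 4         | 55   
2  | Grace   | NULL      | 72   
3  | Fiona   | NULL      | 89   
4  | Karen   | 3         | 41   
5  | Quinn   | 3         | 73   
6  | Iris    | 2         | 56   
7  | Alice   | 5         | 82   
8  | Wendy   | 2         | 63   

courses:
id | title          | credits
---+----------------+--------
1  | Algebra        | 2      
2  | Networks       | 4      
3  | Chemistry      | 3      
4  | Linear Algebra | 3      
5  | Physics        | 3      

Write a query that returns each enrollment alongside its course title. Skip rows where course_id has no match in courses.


INNER JOIN keeps only enrollments rows whose course_id matches an id in courses. Walk through each enrollment:
  - enrollment 1 (Chris): course_id=4 -> matches Linear Algebra
  - enrollment 2 (Grace): course_id=NULL, no match -> dropped
  - enrollment 3 (Fiona): course_id=NULL, no match -> dropped
  - enrollment 4 (Karen): course_id=3 -> matches Chemistry
  - enrollment 5 (Quinn): course_id=3 -> matches Chemistry
  - enrollment 6 (Iris): course_id=2 -> matches Networks
  - enrollment 7 (Alice): course_id=5 -> matches Physics
  - enrollment 8 (Wendy): course_id=2 -> matches Networks
So 2 of 8 rows are dropped.

SQL:
SELECT a.student, b.title AS course
FROM enrollments a
INNER JOIN courses b ON a.course_id = b.id

Result:
student | course        
--------+---------------
Chris   | Linear Algebra
Karen   | Chemistry     
Quinn   | Chemistry     
Iris    | Networks      
Alice   | Physics       
Wendy   | Networks      


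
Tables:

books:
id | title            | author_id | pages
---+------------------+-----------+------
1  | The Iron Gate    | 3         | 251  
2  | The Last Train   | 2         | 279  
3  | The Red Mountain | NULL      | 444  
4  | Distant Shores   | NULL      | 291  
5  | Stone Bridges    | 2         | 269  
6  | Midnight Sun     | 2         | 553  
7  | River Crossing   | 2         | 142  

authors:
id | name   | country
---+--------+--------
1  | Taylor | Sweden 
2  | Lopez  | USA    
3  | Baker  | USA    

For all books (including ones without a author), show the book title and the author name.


LEFT JOIN keeps every row from books (the left table); where author_id has no match in authors, the author columns become NULL. Walk through each book:
  - book 1 (The Iron Gate): author_id=3 -> matches Baker
  - book 2 (The Last Train): author_id=2 -> matches Lopez
  - book 3 (The Red Mountain): author_id=NULL, no match -> kept with NULL
  - book 4 (Distant Shores): author_id=NULL, no match -> kept with NULL
  - book 5 (Stone Bridges): author_id=2 -> matches Lopez
  - book 6 (Midnight Sun): author_id=2 -> matches Lopez
  - book 7 (River Crossing): author_id=2 -> matches Lopez
All 7 rows appear; 2 have NULL author.

SQL:
SELECT a.title, b.name AS author
FROM books a
LEFT JOIN authors b ON a.author_id = b.id

Result:
title            | author
-----------------+-------
The Iron Gate    | Baker 
The Last Train   | Lopez 
The Red Mountain | NULL  
Distant Shores   | NULL  
Stone Bridges    | Lopez 
Midnight Sun     | Lopez 
River Crossing   | Lopez 


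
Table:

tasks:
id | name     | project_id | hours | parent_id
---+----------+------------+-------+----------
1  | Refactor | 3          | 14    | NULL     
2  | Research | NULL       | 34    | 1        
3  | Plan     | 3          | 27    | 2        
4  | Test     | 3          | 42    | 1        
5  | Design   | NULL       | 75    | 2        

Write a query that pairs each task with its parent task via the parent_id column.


This is a self-join: tasks is joined to a second copy of itself, matching each row's parent_id to another row's id. Use LEFT JOIN so rows with parent_id=NULL are kept.
  - task 1 (Refactor): parent_id=NULL -> NULL
  - task 2 (Research): parent_id=1 -> Refactor
  - task 3 (Plan): parent_id=2 -> Research
  - task 4 (Test): parent_id=1 -> Refactor
  - task 5 (Design): parent_id=2 -> Research

SQL:
SELECT a.name AS item, b.name AS parent
FROM tasks a
LEFT JOIN tasks b ON a.parent_id = b.id

Result:
item     | parent  
---------+---------
Refactor | NULL    
Research | Refactor
Plan     | Research
Test     | Refactor
Design   | Research


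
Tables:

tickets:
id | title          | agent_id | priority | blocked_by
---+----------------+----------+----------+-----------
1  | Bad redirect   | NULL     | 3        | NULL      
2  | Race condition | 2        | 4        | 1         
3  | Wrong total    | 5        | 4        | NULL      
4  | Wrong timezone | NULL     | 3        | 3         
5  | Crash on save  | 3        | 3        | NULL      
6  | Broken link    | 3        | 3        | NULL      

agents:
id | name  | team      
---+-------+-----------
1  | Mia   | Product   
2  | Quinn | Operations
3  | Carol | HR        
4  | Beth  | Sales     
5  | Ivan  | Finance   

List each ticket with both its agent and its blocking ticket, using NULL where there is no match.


Two LEFT JOINs from the same base table tickets: one to agents via agent_id, one to tickets itself via blocked_by. Both are LEFT so every ticket is preserved.
Match against agents:
  - ticket 1 (Bad redirect): agent_id=NULL, no match -> kept with NULL
  - ticket 2 (Race condition): agent_id=2 -> matches Quinn
  - ticket 3 (Wrong total): agent_id=5 -> matches Ivan
  - ticket 4 (Wrong timezone): agent_id=NULL, no match -> kept with NULL
  - ticket 5 (Crash on save): agent_id=3 -> matches Carol
  - ticket 6 (Broken link): agent_id=3 -> matches Carol
Match against tickets (self):
  - ticket 1 (Bad redirect): blocked_by=NULL -> NULL
  - ticket 2 (Race condition): blocked_by=1 -> Bad redirect
  - ticket 3 (Wrong total): blocked_by=NULL -> NULL
  - ticket 4 (Wrong timezone): blocked_by=3 -> Wrong total
  - ticket 5 (Crash on save): blocked_by=NULL -> NULL
  - ticket 6 (Broken link): blocked_by=NULL -> NULL

SQL:
SELECT a.title, b.name AS agent, c.title AS blocked_by
FROM tickets a
LEFT JOIN agents b ON a.agent_id = b.id
LEFT JOIN tickets c ON a.blocked_by = c.id

Result:
title          | agent | blocked_by  
---------------+-------+-------------
Bad redirect   | NULL  | NULL        
Race condition | Quinn | Bad redirect
Wrong total    | Ivan  | NULL        
Wrong timezone | NULL  | Wrong total 
Crash on save  | Carol | NULL        
Broken link    | Carol | NULL        


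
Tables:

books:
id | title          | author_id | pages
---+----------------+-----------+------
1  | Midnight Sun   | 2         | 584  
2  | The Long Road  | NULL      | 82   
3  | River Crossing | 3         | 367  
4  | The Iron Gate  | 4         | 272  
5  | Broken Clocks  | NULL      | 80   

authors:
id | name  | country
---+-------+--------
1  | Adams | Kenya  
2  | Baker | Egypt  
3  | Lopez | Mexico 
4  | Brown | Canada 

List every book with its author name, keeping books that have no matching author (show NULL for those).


LEFT JOIN keeps every row from books (the left table); where author_id has no match in authors, the author columns become NULL. Walk through each book:
  - book 1 (Midnight Sun): author_id=2 -> matches Baker
  - book 2 (The Long Road): author_id=NULL, no match -> kept with NULL
  - book 3 (River Crossing): author_id=3 -> matches Lopez
  - book 4 (The Iron Gate): author_id=4 -> matches Brown
  - book 5 (Broken Clocks): author_id=NULL, no match -> kept with NULL
All 5 rows appear; 2 have NULL author.

SQL:
SELECT a.title, b.name AS author
FROM books a
LEFT JOIN authors b ON a.author_id = b.id

Result:
title          | author
---------------+-------
Midnight Sun   | Baker 
The Long Road  | NULL  
River Crossing | Lopez 
The Iron Gate  | Brown 
Broken Clocks  | NULL  


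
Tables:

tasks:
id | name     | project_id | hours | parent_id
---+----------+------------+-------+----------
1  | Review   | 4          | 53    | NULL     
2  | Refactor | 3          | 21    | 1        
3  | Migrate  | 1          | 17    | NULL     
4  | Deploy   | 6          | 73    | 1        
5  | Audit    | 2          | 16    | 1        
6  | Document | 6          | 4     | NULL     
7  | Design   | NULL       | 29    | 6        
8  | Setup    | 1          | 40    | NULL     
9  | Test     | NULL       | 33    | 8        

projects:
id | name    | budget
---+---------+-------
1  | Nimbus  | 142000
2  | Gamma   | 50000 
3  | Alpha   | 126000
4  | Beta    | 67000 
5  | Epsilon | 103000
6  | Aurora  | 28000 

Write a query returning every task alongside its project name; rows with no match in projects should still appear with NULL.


LEFT JOIN keeps every row from tasks (the left table); where project_id has no match in projects, the project columns become NULL. Walk through each task:
  - task 1 (Review): project_id=4 -> matches Beta
  - task 2 (Refactor): project_id=3 -> matches Alpha
  - task 3 (Migrate): project_id=1 -> matches Nimbus
  - task 4 (Deploy): project_id=6 -> matches Aurora
  - task 5 (Audit): project_id=2 -> matches Gamma
  - task 6 (Document): project_id=6 -> matches Aurora
  - task 7 (Design): project_id=NULL, no match -> kept with NULL
  - task 8 (Setup): project_id=1 -> matches Nimbus
  - task 9 (Test): project_id=NULL, no match -> kept with NULL
All 9 rows appear; 2 have NULL project.

SQL:
SELECT a.name, b.name AS project
FROM tasks a
LEFT JOIN projects b ON a.project_id = b.id

Result:
name     | project
---------+--------
Review   | Beta   
Refactor | Alpha  
Migrate  | Nimbus 
Deploy   | Aurora 
Audit    | Gamma  
Document | Aurora 
Design   | NULL   
Setup    | Nimbus 
Test     | NULL   


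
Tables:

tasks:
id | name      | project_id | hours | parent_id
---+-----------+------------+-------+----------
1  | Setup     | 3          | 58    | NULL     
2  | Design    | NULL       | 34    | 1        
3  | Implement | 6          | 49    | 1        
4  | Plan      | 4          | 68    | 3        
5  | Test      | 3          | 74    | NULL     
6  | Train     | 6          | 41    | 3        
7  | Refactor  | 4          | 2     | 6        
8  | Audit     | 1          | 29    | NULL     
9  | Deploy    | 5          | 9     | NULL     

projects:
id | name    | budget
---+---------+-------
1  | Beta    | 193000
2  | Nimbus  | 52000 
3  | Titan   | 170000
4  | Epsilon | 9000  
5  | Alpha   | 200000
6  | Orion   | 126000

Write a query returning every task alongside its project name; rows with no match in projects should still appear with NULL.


LEFT JOIN keeps every row from tasks (the left table); where project_id has no match in projects, the project columns become NULL. Walk through each task:
  - task 1 (Setup): project_id=3 -> matches Titan
  - task 2 (Design): project_id=NULL, no match -> kept with NULL
  - task 3 (Implement): project_id=6 -> matches Orion
  - task 4 (Plan): project_id=4 -> matches Epsilon
  - task 5 (Test): project_id=3 -> matches Titan
  - task 6 (Train): project_id=6 -> matches Orion
  - task 7 (Refactor): project_id=4 -> matches Epsilon
  - task 8 (Audit): project_id=1 -> matches Beta
  - task 9 (Deploy): project_id=5 -> matches Alpha
All 9 rows appear; 1 has NULL project.

SQL:
SELECT a.name, b.name AS project
FROM tasks a
LEFT JOIN projects b ON a.project_id = b.id

Result:
name      | project
----------+--------
Setup     | Titan  
Design    | NULL   
Implement | Orion  
Plan      | Epsilon
Test      | Titan  
Train     | Orion  
Refactor  | Epsilon
Audit     | Beta   
Deploy    | Alpha  


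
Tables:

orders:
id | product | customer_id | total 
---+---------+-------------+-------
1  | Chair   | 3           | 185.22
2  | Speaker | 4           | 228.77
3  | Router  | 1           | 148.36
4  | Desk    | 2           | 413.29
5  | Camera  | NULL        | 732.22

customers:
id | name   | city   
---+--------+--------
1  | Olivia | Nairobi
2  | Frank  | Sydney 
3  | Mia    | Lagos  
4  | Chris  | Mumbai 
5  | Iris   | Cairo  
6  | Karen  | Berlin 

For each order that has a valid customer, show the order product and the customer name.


INNER JOIN keeps only orders rows whose customer_id matches an id in customers. Walk through each order:
  - order 1 (Chair): customer_id=3 -> matches Mia
  - order 2 (Speaker): customer_id=4 -> matches Chris
  - order 3 (Router): customer_id=1 -> matches Olivia
  - order 4 (Desk): customer_id=2 -> matches Frank
  - order 5 (Camera): customer_id=NULL, no match -> dropped
So 1 of 5 rows is dropped.

SQL:
SELECT a.product, b.name AS customer
FROM orders a
INNER JOIN customers b ON a.customer_id = b.id

Result:
product | customer
--------+---------
Chair   | Mia     
Speaker | Chris   
Router  | Olivia  
Desk    | Frank   


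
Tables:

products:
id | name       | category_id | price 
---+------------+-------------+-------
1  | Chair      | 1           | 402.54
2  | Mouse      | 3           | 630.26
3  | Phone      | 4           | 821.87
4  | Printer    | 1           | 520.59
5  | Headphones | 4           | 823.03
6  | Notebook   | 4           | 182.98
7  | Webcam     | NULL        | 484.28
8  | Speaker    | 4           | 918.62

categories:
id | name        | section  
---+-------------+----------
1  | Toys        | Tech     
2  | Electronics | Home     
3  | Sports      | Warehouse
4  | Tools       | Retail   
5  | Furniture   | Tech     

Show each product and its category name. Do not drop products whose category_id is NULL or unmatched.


LEFT JOIN keeps every row from products (the left table); where category_id has no match in categories, the category columns become NULL. Walk through each product:
  - product 1 (Chair): category_id=1 -> matches Toys
  - product 2 (Mouse): category_id=3 -> matches Sports
  - product 3 (Phone): category_id=4 -> matches Tools
  - product 4 (Printer): category_id=1 -> matches Toys
  - product 5 (Headphones): category_id=4 -> matches Tools
  - product 6 (Notebook): category_id=4 -> matches Tools
  - product 7 (Webcam): category_id=NULL, no match -> kept with NULL
  - product 8 (Speaker): category_id=4 -> matches Tools
All 8 rows appear; 1 has NULL category.

SQL:
SELECT a.name, b.name AS category
FROM products a
LEFT JOIN categories b ON a.category_id = b.id

Result:
name       | category
-----------+---------
Chair      | Toys    
Mouse      | Sports  
Phone      | Tools   
Printer    | Toys    
Headphones | Tools   
Notebook   | Tools   
Webcam     | NULL    
Speaker    | Tools   


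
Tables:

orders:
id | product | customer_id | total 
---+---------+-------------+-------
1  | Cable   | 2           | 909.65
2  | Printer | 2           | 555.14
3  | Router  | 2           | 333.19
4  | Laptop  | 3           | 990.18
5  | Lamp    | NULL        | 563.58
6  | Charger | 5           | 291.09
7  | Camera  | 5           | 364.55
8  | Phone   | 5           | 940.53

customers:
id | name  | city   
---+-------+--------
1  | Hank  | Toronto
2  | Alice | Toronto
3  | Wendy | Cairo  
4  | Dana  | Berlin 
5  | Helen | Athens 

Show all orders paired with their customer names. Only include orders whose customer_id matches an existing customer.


INNER JOIN keeps only orders rows whose customer_id matches an id in customers. Walk through each order:
  - order 1 (Cable): customer_id=2 -> matches Alice
  - order 2 (Printer): customer_id=2 -> matches Alice
  - order 3 (Router): customer_id=2 -> matches Alice
  - order 4 (Laptop): customer_id=3 -> matches Wendy
  - order 5 (Lamp): customer_id=NULL, no match -> dropped
  - order 6 (Charger): customer_id=5 -> matches Helen
  - order 7 (Camera): customer_id=5 -> matches Helen
  - order 8 (Phone): customer_id=5 -> matches Helen
So 1 of 8 rows is dropped.

SQL:
SELECT a.product, b.name AS customer
FROM orders a
INNER JOIN customers b ON a.customer_id = b.id

Result:
product | customer
--------+---------
Cable   | Alice   
Printer | Alice   
Router  | Alice   
Laptop  | Wendy   
Charger | Helen   
Camera  | Helen   
Phone   | Helen   


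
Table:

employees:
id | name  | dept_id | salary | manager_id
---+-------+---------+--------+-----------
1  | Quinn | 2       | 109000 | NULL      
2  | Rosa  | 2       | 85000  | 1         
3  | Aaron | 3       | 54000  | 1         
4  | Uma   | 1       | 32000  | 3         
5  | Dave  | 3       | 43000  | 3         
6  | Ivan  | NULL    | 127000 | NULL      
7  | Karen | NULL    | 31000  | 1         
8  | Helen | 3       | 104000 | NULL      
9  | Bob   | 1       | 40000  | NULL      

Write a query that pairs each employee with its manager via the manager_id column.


This is a self-join: employees is joined to a second copy of itself, matching each row's manager_id to another row's id. Use LEFT JOIN so rows with manager_id=NULL are kept.
  - employee 1 (Quinn): manager_id=NULL -> NULL
  - employee 2 (Rosa): manager_id=1 -> Quinn
  - employee 3 (Aaron): manager_id=1 -> Quinn
  - employee 4 (Uma): manager_id=3 -> Aaron
  - employee 5 (Dave): manager_id=3 -> Aaron
  - employee 6 (Ivan): manager_id=NULL -> NULL
  - employee 7 (Karen): manager_id=1 -> Quinn
  - employee 8 (Helen): manager_id=NULL -> NULL
  - employee 9 (Bob): manager_id=NULL -> NULL

SQL:
SELECT a.name AS item, b.name AS manager
FROM employees a
LEFT JOIN employees b ON a.manager_id = b.id

Result:
item  | manager
------+--------
Quinn | NULL   
Rosa  | Quinn  
Aaron | Quinn  
Uma   | Aaron  
Dave  | Aaron  
Ivan  | NULL   
Karen | Quinn  
Helen | NULL   
Bob   | NULL   


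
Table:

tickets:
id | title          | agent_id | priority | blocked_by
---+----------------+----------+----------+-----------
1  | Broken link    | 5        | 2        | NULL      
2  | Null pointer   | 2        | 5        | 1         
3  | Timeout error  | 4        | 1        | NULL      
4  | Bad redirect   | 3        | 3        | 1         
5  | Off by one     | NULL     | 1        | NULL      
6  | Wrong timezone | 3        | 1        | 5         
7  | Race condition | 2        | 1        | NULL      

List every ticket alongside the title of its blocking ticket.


This is a self-join: tickets is joined to a second copy of itself, matching each row's blocked_by to another row's id. Use LEFT JOIN so rows with blocked_by=NULL are kept.
  - ticket 1 (Broken link): blocked_by=NULL -> NULL
  - ticket 2 (Null pointer): blocked_by=1 -> Broken link
  - ticket 3 (Timeout error): blocked_by=NULL -> NULL
  - ticket 4 (Bad redirect): blocked_by=1 -> Broken link
  - ticket 5 (Off by one): blocked_by=NULL -> NULL
  - ticket 6 (Wrong timezone): blocked_by=5 -> Off by one
  - ticket 7 (Race condition): blocked_by=NULL -> NULL

SQL:
SELECT a.title AS item, b.title AS blocked_by
FROM tickets a
LEFT JOIN tickets b ON a.blocked_by = b.id

Result:
item           | blocked_by 
---------------+------------
Broken link    | NULL       
Null pointer   | Broken link
Timeout error  | NULL       
Bad redirect   | Broken link
Off by one     | NULL       
Wrong timezone | Off by one 
Race condition | NULL       
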